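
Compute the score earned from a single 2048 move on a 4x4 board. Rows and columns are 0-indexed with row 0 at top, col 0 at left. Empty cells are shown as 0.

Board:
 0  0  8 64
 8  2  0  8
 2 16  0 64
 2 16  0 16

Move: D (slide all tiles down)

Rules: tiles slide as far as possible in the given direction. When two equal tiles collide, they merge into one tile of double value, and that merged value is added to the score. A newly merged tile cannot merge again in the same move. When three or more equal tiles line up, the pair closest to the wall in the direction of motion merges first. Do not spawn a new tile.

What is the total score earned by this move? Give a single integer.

Slide down:
col 0: [0, 8, 2, 2] -> [0, 0, 8, 4]  score +4 (running 4)
col 1: [0, 2, 16, 16] -> [0, 0, 2, 32]  score +32 (running 36)
col 2: [8, 0, 0, 0] -> [0, 0, 0, 8]  score +0 (running 36)
col 3: [64, 8, 64, 16] -> [64, 8, 64, 16]  score +0 (running 36)
Board after move:
 0  0  0 64
 0  0  0  8
 8  2  0 64
 4 32  8 16

Answer: 36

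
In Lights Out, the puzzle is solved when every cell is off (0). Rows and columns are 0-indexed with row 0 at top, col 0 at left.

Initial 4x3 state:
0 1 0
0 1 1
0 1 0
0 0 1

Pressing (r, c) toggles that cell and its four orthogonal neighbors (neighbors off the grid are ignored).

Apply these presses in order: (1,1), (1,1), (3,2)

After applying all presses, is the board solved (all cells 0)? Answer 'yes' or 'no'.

Answer: no

Derivation:
After press 1 at (1,1):
0 0 0
1 0 0
0 0 0
0 0 1

After press 2 at (1,1):
0 1 0
0 1 1
0 1 0
0 0 1

After press 3 at (3,2):
0 1 0
0 1 1
0 1 1
0 1 0

Lights still on: 6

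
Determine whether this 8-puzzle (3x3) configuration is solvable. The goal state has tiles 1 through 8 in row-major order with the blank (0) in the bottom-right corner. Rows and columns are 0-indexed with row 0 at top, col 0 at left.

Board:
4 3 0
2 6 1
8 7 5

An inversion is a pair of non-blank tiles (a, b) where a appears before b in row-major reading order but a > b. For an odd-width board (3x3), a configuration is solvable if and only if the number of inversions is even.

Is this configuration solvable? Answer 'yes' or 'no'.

Answer: no

Derivation:
Inversions (pairs i<j in row-major order where tile[i] > tile[j] > 0): 11
11 is odd, so the puzzle is not solvable.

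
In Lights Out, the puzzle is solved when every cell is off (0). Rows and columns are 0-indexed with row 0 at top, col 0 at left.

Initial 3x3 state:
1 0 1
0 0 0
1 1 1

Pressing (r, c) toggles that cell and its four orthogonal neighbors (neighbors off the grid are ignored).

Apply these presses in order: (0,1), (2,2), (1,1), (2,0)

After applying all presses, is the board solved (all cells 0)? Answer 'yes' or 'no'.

Answer: yes

Derivation:
After press 1 at (0,1):
0 1 0
0 1 0
1 1 1

After press 2 at (2,2):
0 1 0
0 1 1
1 0 0

After press 3 at (1,1):
0 0 0
1 0 0
1 1 0

After press 4 at (2,0):
0 0 0
0 0 0
0 0 0

Lights still on: 0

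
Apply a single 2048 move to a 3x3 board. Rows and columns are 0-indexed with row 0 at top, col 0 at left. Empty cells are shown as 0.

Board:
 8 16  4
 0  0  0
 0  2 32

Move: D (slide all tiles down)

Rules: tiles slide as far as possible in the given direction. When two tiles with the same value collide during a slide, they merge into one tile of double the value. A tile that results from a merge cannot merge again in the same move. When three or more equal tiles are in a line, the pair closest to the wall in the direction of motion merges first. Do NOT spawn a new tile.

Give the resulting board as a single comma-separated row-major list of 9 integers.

Answer: 0, 0, 0, 0, 16, 4, 8, 2, 32

Derivation:
Slide down:
col 0: [8, 0, 0] -> [0, 0, 8]
col 1: [16, 0, 2] -> [0, 16, 2]
col 2: [4, 0, 32] -> [0, 4, 32]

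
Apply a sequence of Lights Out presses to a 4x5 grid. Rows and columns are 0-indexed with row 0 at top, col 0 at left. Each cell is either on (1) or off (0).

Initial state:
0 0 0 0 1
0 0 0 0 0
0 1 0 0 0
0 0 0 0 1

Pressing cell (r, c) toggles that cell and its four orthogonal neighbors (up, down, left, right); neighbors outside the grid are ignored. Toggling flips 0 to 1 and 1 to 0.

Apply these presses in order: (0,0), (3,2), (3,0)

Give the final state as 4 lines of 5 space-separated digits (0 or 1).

Answer: 1 1 0 0 1
1 0 0 0 0
1 1 1 0 0
1 0 1 1 1

Derivation:
After press 1 at (0,0):
1 1 0 0 1
1 0 0 0 0
0 1 0 0 0
0 0 0 0 1

After press 2 at (3,2):
1 1 0 0 1
1 0 0 0 0
0 1 1 0 0
0 1 1 1 1

After press 3 at (3,0):
1 1 0 0 1
1 0 0 0 0
1 1 1 0 0
1 0 1 1 1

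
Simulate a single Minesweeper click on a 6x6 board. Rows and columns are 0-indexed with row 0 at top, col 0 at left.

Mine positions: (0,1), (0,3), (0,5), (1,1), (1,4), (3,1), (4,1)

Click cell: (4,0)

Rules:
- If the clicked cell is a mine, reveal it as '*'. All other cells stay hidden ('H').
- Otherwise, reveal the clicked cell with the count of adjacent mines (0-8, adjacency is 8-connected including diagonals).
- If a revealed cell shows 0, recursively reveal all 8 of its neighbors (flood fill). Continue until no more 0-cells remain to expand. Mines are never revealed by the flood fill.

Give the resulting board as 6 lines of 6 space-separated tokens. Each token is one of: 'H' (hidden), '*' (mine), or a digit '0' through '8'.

H H H H H H
H H H H H H
H H H H H H
H H H H H H
2 H H H H H
H H H H H H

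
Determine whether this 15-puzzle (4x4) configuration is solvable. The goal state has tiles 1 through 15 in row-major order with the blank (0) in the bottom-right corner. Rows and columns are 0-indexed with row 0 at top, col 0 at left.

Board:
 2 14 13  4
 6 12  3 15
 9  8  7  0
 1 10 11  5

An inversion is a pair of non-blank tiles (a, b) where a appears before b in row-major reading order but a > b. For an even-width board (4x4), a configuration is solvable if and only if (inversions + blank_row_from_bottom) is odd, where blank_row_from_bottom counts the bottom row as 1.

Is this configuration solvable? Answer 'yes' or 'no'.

Answer: no

Derivation:
Inversions: 56
Blank is in row 2 (0-indexed from top), which is row 2 counting from the bottom (bottom = 1).
56 + 2 = 58, which is even, so the puzzle is not solvable.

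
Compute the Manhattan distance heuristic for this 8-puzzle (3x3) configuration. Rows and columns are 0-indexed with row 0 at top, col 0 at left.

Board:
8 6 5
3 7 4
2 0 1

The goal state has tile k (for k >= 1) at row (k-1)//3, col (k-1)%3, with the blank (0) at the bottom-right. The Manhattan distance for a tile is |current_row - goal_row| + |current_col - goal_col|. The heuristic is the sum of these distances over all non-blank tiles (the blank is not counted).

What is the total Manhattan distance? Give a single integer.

Answer: 21

Derivation:
Tile 8: at (0,0), goal (2,1), distance |0-2|+|0-1| = 3
Tile 6: at (0,1), goal (1,2), distance |0-1|+|1-2| = 2
Tile 5: at (0,2), goal (1,1), distance |0-1|+|2-1| = 2
Tile 3: at (1,0), goal (0,2), distance |1-0|+|0-2| = 3
Tile 7: at (1,1), goal (2,0), distance |1-2|+|1-0| = 2
Tile 4: at (1,2), goal (1,0), distance |1-1|+|2-0| = 2
Tile 2: at (2,0), goal (0,1), distance |2-0|+|0-1| = 3
Tile 1: at (2,2), goal (0,0), distance |2-0|+|2-0| = 4
Sum: 3 + 2 + 2 + 3 + 2 + 2 + 3 + 4 = 21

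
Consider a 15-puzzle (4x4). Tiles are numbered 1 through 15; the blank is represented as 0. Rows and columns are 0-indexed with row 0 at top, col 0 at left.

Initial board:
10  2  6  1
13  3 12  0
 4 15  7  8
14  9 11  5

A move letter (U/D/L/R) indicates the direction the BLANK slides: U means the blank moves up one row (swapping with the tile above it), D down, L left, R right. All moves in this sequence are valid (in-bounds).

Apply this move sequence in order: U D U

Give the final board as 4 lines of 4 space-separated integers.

Answer: 10  2  6  0
13  3 12  1
 4 15  7  8
14  9 11  5

Derivation:
After move 1 (U):
10  2  6  0
13  3 12  1
 4 15  7  8
14  9 11  5

After move 2 (D):
10  2  6  1
13  3 12  0
 4 15  7  8
14  9 11  5

After move 3 (U):
10  2  6  0
13  3 12  1
 4 15  7  8
14  9 11  5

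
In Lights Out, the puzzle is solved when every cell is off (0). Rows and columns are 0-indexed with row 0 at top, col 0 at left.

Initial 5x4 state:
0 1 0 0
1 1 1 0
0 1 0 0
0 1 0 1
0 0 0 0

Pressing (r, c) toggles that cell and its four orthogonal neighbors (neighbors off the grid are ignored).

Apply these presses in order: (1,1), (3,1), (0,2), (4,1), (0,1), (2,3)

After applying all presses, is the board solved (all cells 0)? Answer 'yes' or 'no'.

Answer: no

Derivation:
After press 1 at (1,1):
0 0 0 0
0 0 0 0
0 0 0 0
0 1 0 1
0 0 0 0

After press 2 at (3,1):
0 0 0 0
0 0 0 0
0 1 0 0
1 0 1 1
0 1 0 0

After press 3 at (0,2):
0 1 1 1
0 0 1 0
0 1 0 0
1 0 1 1
0 1 0 0

After press 4 at (4,1):
0 1 1 1
0 0 1 0
0 1 0 0
1 1 1 1
1 0 1 0

After press 5 at (0,1):
1 0 0 1
0 1 1 0
0 1 0 0
1 1 1 1
1 0 1 0

After press 6 at (2,3):
1 0 0 1
0 1 1 1
0 1 1 1
1 1 1 0
1 0 1 0

Lights still on: 13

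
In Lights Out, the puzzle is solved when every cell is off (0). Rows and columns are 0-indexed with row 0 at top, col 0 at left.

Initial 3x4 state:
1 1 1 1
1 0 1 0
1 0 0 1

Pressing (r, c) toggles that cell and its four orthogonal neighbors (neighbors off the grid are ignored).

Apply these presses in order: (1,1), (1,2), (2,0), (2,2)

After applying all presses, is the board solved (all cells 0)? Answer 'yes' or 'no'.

After press 1 at (1,1):
1 0 1 1
0 1 0 0
1 1 0 1

After press 2 at (1,2):
1 0 0 1
0 0 1 1
1 1 1 1

After press 3 at (2,0):
1 0 0 1
1 0 1 1
0 0 1 1

After press 4 at (2,2):
1 0 0 1
1 0 0 1
0 1 0 0

Lights still on: 5

Answer: no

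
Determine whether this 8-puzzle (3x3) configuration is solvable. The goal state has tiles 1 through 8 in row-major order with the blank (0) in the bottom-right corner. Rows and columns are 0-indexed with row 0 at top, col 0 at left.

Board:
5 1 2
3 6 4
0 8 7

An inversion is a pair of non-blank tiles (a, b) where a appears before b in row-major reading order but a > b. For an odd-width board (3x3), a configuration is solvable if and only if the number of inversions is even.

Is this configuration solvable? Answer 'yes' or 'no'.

Inversions (pairs i<j in row-major order where tile[i] > tile[j] > 0): 6
6 is even, so the puzzle is solvable.

Answer: yes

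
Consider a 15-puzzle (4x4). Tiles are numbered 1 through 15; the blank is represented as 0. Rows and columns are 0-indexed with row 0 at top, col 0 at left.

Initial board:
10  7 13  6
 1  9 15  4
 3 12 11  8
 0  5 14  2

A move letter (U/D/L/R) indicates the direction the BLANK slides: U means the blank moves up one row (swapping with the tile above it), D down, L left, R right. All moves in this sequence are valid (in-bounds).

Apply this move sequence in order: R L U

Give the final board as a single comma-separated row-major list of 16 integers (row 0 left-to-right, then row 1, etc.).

Answer: 10, 7, 13, 6, 1, 9, 15, 4, 0, 12, 11, 8, 3, 5, 14, 2

Derivation:
After move 1 (R):
10  7 13  6
 1  9 15  4
 3 12 11  8
 5  0 14  2

After move 2 (L):
10  7 13  6
 1  9 15  4
 3 12 11  8
 0  5 14  2

After move 3 (U):
10  7 13  6
 1  9 15  4
 0 12 11  8
 3  5 14  2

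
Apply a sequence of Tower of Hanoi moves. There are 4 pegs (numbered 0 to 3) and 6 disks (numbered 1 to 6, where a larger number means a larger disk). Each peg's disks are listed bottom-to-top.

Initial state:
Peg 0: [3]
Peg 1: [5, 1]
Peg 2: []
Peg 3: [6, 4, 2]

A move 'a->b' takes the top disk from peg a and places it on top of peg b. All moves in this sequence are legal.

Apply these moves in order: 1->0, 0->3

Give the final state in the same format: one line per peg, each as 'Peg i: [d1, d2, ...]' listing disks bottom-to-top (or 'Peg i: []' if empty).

Answer: Peg 0: [3]
Peg 1: [5]
Peg 2: []
Peg 3: [6, 4, 2, 1]

Derivation:
After move 1 (1->0):
Peg 0: [3, 1]
Peg 1: [5]
Peg 2: []
Peg 3: [6, 4, 2]

After move 2 (0->3):
Peg 0: [3]
Peg 1: [5]
Peg 2: []
Peg 3: [6, 4, 2, 1]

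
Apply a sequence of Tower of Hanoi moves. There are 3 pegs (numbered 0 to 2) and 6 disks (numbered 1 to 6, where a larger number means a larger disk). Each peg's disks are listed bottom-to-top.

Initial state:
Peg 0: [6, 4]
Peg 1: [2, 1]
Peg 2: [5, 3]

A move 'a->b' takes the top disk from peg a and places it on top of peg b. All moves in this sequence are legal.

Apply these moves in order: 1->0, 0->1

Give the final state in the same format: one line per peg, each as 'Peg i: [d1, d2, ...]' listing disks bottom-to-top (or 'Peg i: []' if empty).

After move 1 (1->0):
Peg 0: [6, 4, 1]
Peg 1: [2]
Peg 2: [5, 3]

After move 2 (0->1):
Peg 0: [6, 4]
Peg 1: [2, 1]
Peg 2: [5, 3]

Answer: Peg 0: [6, 4]
Peg 1: [2, 1]
Peg 2: [5, 3]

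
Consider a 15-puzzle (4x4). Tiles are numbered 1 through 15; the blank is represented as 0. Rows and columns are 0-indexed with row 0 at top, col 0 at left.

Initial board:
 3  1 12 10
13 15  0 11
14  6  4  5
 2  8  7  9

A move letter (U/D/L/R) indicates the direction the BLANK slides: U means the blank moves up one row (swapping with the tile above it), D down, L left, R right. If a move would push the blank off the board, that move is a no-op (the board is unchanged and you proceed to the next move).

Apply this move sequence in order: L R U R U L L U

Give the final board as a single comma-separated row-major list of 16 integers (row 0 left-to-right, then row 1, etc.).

Answer: 3, 0, 1, 10, 13, 15, 12, 11, 14, 6, 4, 5, 2, 8, 7, 9

Derivation:
After move 1 (L):
 3  1 12 10
13  0 15 11
14  6  4  5
 2  8  7  9

After move 2 (R):
 3  1 12 10
13 15  0 11
14  6  4  5
 2  8  7  9

After move 3 (U):
 3  1  0 10
13 15 12 11
14  6  4  5
 2  8  7  9

After move 4 (R):
 3  1 10  0
13 15 12 11
14  6  4  5
 2  8  7  9

After move 5 (U):
 3  1 10  0
13 15 12 11
14  6  4  5
 2  8  7  9

After move 6 (L):
 3  1  0 10
13 15 12 11
14  6  4  5
 2  8  7  9

After move 7 (L):
 3  0  1 10
13 15 12 11
14  6  4  5
 2  8  7  9

After move 8 (U):
 3  0  1 10
13 15 12 11
14  6  4  5
 2  8  7  9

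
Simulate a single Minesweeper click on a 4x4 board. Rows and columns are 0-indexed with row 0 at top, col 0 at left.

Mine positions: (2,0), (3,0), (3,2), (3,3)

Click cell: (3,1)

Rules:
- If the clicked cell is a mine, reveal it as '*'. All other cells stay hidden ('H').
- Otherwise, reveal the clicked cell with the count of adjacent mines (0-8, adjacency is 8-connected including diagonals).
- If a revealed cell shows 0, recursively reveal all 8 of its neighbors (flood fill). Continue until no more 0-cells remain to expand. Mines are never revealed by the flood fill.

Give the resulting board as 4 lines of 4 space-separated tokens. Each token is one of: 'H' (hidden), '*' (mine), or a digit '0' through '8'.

H H H H
H H H H
H H H H
H 3 H H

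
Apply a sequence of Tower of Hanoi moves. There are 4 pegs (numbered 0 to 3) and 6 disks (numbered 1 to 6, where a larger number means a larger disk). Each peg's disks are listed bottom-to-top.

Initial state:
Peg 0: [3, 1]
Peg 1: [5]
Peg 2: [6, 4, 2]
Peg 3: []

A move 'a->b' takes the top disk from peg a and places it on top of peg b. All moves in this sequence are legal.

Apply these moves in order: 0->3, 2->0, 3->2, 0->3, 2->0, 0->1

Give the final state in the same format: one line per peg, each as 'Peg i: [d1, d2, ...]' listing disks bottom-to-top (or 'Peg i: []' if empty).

After move 1 (0->3):
Peg 0: [3]
Peg 1: [5]
Peg 2: [6, 4, 2]
Peg 3: [1]

After move 2 (2->0):
Peg 0: [3, 2]
Peg 1: [5]
Peg 2: [6, 4]
Peg 3: [1]

After move 3 (3->2):
Peg 0: [3, 2]
Peg 1: [5]
Peg 2: [6, 4, 1]
Peg 3: []

After move 4 (0->3):
Peg 0: [3]
Peg 1: [5]
Peg 2: [6, 4, 1]
Peg 3: [2]

After move 5 (2->0):
Peg 0: [3, 1]
Peg 1: [5]
Peg 2: [6, 4]
Peg 3: [2]

After move 6 (0->1):
Peg 0: [3]
Peg 1: [5, 1]
Peg 2: [6, 4]
Peg 3: [2]

Answer: Peg 0: [3]
Peg 1: [5, 1]
Peg 2: [6, 4]
Peg 3: [2]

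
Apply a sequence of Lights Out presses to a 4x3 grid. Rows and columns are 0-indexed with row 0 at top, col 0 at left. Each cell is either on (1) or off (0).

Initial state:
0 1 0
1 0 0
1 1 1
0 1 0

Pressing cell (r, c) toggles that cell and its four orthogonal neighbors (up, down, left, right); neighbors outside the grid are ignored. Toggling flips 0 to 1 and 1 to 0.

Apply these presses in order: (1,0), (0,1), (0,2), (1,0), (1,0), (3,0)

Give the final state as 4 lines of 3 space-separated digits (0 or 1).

Answer: 0 1 0
0 0 1
1 1 1
1 0 0

Derivation:
After press 1 at (1,0):
1 1 0
0 1 0
0 1 1
0 1 0

After press 2 at (0,1):
0 0 1
0 0 0
0 1 1
0 1 0

After press 3 at (0,2):
0 1 0
0 0 1
0 1 1
0 1 0

After press 4 at (1,0):
1 1 0
1 1 1
1 1 1
0 1 0

After press 5 at (1,0):
0 1 0
0 0 1
0 1 1
0 1 0

After press 6 at (3,0):
0 1 0
0 0 1
1 1 1
1 0 0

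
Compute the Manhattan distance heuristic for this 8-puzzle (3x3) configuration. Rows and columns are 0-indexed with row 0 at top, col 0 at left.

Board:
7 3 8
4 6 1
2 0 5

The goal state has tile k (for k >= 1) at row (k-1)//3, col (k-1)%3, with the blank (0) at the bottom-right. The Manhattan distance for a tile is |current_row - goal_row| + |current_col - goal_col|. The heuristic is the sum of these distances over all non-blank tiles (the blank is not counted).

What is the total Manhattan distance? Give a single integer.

Tile 7: (0,0)->(2,0) = 2
Tile 3: (0,1)->(0,2) = 1
Tile 8: (0,2)->(2,1) = 3
Tile 4: (1,0)->(1,0) = 0
Tile 6: (1,1)->(1,2) = 1
Tile 1: (1,2)->(0,0) = 3
Tile 2: (2,0)->(0,1) = 3
Tile 5: (2,2)->(1,1) = 2
Sum: 2 + 1 + 3 + 0 + 1 + 3 + 3 + 2 = 15

Answer: 15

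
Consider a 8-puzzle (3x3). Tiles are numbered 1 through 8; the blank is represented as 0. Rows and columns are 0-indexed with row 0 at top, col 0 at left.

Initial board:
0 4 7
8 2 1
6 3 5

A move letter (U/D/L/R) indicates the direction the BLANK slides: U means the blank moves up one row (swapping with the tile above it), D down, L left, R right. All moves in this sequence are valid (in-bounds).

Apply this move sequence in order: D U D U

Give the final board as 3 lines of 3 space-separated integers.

Answer: 0 4 7
8 2 1
6 3 5

Derivation:
After move 1 (D):
8 4 7
0 2 1
6 3 5

After move 2 (U):
0 4 7
8 2 1
6 3 5

After move 3 (D):
8 4 7
0 2 1
6 3 5

After move 4 (U):
0 4 7
8 2 1
6 3 5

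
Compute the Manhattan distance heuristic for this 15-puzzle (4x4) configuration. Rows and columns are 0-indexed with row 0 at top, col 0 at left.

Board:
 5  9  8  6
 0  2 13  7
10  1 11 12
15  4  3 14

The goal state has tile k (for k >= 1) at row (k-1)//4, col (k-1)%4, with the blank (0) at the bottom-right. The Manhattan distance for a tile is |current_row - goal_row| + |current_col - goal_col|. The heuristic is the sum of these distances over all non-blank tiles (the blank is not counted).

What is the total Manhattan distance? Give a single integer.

Tile 5: at (0,0), goal (1,0), distance |0-1|+|0-0| = 1
Tile 9: at (0,1), goal (2,0), distance |0-2|+|1-0| = 3
Tile 8: at (0,2), goal (1,3), distance |0-1|+|2-3| = 2
Tile 6: at (0,3), goal (1,1), distance |0-1|+|3-1| = 3
Tile 2: at (1,1), goal (0,1), distance |1-0|+|1-1| = 1
Tile 13: at (1,2), goal (3,0), distance |1-3|+|2-0| = 4
Tile 7: at (1,3), goal (1,2), distance |1-1|+|3-2| = 1
Tile 10: at (2,0), goal (2,1), distance |2-2|+|0-1| = 1
Tile 1: at (2,1), goal (0,0), distance |2-0|+|1-0| = 3
Tile 11: at (2,2), goal (2,2), distance |2-2|+|2-2| = 0
Tile 12: at (2,3), goal (2,3), distance |2-2|+|3-3| = 0
Tile 15: at (3,0), goal (3,2), distance |3-3|+|0-2| = 2
Tile 4: at (3,1), goal (0,3), distance |3-0|+|1-3| = 5
Tile 3: at (3,2), goal (0,2), distance |3-0|+|2-2| = 3
Tile 14: at (3,3), goal (3,1), distance |3-3|+|3-1| = 2
Sum: 1 + 3 + 2 + 3 + 1 + 4 + 1 + 1 + 3 + 0 + 0 + 2 + 5 + 3 + 2 = 31

Answer: 31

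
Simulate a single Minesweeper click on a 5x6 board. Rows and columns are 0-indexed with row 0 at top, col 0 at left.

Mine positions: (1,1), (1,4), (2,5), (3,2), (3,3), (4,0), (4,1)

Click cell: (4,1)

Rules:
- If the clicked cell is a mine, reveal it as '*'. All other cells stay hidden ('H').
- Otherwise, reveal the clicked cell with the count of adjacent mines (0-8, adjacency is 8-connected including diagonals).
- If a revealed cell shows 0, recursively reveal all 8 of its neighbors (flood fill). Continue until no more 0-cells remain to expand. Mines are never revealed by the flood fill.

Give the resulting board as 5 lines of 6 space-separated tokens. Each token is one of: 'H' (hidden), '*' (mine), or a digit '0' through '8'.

H H H H H H
H H H H H H
H H H H H H
H H H H H H
H * H H H H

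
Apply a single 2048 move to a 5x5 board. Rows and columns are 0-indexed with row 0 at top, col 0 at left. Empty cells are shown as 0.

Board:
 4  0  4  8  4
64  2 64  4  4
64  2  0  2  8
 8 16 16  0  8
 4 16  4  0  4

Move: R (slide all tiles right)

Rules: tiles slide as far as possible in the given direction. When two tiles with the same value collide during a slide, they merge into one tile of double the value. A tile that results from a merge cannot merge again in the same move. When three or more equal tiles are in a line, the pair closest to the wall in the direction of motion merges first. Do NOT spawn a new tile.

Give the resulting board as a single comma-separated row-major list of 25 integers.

Slide right:
row 0: [4, 0, 4, 8, 4] -> [0, 0, 8, 8, 4]
row 1: [64, 2, 64, 4, 4] -> [0, 64, 2, 64, 8]
row 2: [64, 2, 0, 2, 8] -> [0, 0, 64, 4, 8]
row 3: [8, 16, 16, 0, 8] -> [0, 0, 8, 32, 8]
row 4: [4, 16, 4, 0, 4] -> [0, 0, 4, 16, 8]

Answer: 0, 0, 8, 8, 4, 0, 64, 2, 64, 8, 0, 0, 64, 4, 8, 0, 0, 8, 32, 8, 0, 0, 4, 16, 8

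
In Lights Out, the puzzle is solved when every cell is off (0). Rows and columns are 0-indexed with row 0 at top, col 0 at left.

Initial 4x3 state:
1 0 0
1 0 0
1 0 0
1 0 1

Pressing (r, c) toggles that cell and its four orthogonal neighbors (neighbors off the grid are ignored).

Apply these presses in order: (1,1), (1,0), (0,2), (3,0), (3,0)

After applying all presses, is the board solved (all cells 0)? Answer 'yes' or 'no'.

Answer: no

Derivation:
After press 1 at (1,1):
1 1 0
0 1 1
1 1 0
1 0 1

After press 2 at (1,0):
0 1 0
1 0 1
0 1 0
1 0 1

After press 3 at (0,2):
0 0 1
1 0 0
0 1 0
1 0 1

After press 4 at (3,0):
0 0 1
1 0 0
1 1 0
0 1 1

After press 5 at (3,0):
0 0 1
1 0 0
0 1 0
1 0 1

Lights still on: 5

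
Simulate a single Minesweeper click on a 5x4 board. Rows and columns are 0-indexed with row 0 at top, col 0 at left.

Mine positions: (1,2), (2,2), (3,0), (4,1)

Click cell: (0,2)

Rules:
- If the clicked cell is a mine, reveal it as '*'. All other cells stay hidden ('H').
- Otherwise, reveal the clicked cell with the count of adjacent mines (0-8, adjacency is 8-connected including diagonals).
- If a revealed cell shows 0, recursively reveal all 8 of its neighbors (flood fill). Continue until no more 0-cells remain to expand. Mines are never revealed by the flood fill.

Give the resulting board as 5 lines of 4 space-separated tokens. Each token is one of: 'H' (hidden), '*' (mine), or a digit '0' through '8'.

H H 1 H
H H H H
H H H H
H H H H
H H H H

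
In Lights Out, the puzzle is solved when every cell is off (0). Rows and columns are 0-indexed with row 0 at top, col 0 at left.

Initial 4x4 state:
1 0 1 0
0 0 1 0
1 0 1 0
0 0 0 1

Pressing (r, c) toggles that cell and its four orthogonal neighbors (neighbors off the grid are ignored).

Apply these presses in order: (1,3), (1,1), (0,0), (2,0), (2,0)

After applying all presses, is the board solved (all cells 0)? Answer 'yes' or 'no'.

After press 1 at (1,3):
1 0 1 1
0 0 0 1
1 0 1 1
0 0 0 1

After press 2 at (1,1):
1 1 1 1
1 1 1 1
1 1 1 1
0 0 0 1

After press 3 at (0,0):
0 0 1 1
0 1 1 1
1 1 1 1
0 0 0 1

After press 4 at (2,0):
0 0 1 1
1 1 1 1
0 0 1 1
1 0 0 1

After press 5 at (2,0):
0 0 1 1
0 1 1 1
1 1 1 1
0 0 0 1

Lights still on: 10

Answer: no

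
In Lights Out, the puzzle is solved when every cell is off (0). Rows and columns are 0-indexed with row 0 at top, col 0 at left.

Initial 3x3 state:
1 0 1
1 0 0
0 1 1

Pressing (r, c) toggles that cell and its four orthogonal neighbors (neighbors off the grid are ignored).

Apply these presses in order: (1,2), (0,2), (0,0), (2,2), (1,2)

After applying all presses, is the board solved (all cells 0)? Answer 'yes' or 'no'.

After press 1 at (1,2):
1 0 0
1 1 1
0 1 0

After press 2 at (0,2):
1 1 1
1 1 0
0 1 0

After press 3 at (0,0):
0 0 1
0 1 0
0 1 0

After press 4 at (2,2):
0 0 1
0 1 1
0 0 1

After press 5 at (1,2):
0 0 0
0 0 0
0 0 0

Lights still on: 0

Answer: yes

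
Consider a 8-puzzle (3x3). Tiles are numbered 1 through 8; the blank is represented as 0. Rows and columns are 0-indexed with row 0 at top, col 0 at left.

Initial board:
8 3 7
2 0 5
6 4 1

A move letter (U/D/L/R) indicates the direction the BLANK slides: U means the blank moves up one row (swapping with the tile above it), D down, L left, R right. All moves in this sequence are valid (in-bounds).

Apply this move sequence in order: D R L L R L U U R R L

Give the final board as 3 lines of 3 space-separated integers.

Answer: 3 0 7
8 4 5
2 6 1

Derivation:
After move 1 (D):
8 3 7
2 4 5
6 0 1

After move 2 (R):
8 3 7
2 4 5
6 1 0

After move 3 (L):
8 3 7
2 4 5
6 0 1

After move 4 (L):
8 3 7
2 4 5
0 6 1

After move 5 (R):
8 3 7
2 4 5
6 0 1

After move 6 (L):
8 3 7
2 4 5
0 6 1

After move 7 (U):
8 3 7
0 4 5
2 6 1

After move 8 (U):
0 3 7
8 4 5
2 6 1

After move 9 (R):
3 0 7
8 4 5
2 6 1

After move 10 (R):
3 7 0
8 4 5
2 6 1

After move 11 (L):
3 0 7
8 4 5
2 6 1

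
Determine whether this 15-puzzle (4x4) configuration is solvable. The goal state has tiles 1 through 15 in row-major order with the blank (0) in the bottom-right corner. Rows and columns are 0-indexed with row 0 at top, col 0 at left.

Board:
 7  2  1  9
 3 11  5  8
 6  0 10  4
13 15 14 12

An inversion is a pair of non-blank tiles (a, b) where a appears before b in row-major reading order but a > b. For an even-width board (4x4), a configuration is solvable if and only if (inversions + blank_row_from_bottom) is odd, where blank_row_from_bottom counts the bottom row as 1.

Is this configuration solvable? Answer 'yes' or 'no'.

Inversions: 26
Blank is in row 2 (0-indexed from top), which is row 2 counting from the bottom (bottom = 1).
26 + 2 = 28, which is even, so the puzzle is not solvable.

Answer: no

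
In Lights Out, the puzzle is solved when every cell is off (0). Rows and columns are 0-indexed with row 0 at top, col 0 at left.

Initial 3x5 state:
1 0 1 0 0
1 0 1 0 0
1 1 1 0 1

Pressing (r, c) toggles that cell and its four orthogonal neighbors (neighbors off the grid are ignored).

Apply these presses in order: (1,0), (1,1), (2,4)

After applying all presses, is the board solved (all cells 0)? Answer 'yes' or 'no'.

After press 1 at (1,0):
0 0 1 0 0
0 1 1 0 0
0 1 1 0 1

After press 2 at (1,1):
0 1 1 0 0
1 0 0 0 0
0 0 1 0 1

After press 3 at (2,4):
0 1 1 0 0
1 0 0 0 1
0 0 1 1 0

Lights still on: 6

Answer: no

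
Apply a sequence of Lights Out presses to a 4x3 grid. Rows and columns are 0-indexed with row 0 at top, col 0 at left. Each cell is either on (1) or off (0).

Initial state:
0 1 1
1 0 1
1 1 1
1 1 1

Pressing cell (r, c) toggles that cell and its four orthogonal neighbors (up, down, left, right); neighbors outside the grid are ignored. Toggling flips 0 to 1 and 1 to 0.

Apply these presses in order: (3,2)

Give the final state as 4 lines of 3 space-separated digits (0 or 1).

After press 1 at (3,2):
0 1 1
1 0 1
1 1 0
1 0 0

Answer: 0 1 1
1 0 1
1 1 0
1 0 0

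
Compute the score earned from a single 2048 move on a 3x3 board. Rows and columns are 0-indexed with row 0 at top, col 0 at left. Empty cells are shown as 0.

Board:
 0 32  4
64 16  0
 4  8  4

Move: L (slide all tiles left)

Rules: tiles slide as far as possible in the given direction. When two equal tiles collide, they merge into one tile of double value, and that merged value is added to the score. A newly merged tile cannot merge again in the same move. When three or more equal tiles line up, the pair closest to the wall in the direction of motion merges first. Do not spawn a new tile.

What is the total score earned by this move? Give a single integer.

Answer: 0

Derivation:
Slide left:
row 0: [0, 32, 4] -> [32, 4, 0]  score +0 (running 0)
row 1: [64, 16, 0] -> [64, 16, 0]  score +0 (running 0)
row 2: [4, 8, 4] -> [4, 8, 4]  score +0 (running 0)
Board after move:
32  4  0
64 16  0
 4  8  4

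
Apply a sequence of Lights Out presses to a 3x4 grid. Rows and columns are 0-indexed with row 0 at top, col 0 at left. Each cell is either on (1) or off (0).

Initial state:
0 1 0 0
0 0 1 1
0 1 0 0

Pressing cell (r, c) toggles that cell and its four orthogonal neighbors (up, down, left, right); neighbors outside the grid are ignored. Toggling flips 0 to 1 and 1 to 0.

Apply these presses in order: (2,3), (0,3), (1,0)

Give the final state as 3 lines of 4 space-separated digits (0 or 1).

Answer: 1 1 1 1
1 1 1 1
1 1 1 1

Derivation:
After press 1 at (2,3):
0 1 0 0
0 0 1 0
0 1 1 1

After press 2 at (0,3):
0 1 1 1
0 0 1 1
0 1 1 1

After press 3 at (1,0):
1 1 1 1
1 1 1 1
1 1 1 1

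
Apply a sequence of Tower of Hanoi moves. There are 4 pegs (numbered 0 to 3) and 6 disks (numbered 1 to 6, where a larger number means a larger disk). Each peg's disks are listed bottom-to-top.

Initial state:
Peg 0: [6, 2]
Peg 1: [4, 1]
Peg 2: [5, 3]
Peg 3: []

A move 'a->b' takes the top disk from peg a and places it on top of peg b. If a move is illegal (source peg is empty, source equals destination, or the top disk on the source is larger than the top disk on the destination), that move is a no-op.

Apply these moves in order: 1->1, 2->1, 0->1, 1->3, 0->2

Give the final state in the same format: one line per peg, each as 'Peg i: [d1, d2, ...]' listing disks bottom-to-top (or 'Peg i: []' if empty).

Answer: Peg 0: [6]
Peg 1: [4]
Peg 2: [5, 3, 2]
Peg 3: [1]

Derivation:
After move 1 (1->1):
Peg 0: [6, 2]
Peg 1: [4, 1]
Peg 2: [5, 3]
Peg 3: []

After move 2 (2->1):
Peg 0: [6, 2]
Peg 1: [4, 1]
Peg 2: [5, 3]
Peg 3: []

After move 3 (0->1):
Peg 0: [6, 2]
Peg 1: [4, 1]
Peg 2: [5, 3]
Peg 3: []

After move 4 (1->3):
Peg 0: [6, 2]
Peg 1: [4]
Peg 2: [5, 3]
Peg 3: [1]

After move 5 (0->2):
Peg 0: [6]
Peg 1: [4]
Peg 2: [5, 3, 2]
Peg 3: [1]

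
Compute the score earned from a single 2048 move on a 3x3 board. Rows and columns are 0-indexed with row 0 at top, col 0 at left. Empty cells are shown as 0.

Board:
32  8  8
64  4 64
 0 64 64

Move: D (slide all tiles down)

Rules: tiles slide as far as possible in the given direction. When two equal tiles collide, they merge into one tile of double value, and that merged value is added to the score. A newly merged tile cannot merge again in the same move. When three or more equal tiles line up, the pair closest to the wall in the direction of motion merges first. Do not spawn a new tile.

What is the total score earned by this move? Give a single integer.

Slide down:
col 0: [32, 64, 0] -> [0, 32, 64]  score +0 (running 0)
col 1: [8, 4, 64] -> [8, 4, 64]  score +0 (running 0)
col 2: [8, 64, 64] -> [0, 8, 128]  score +128 (running 128)
Board after move:
  0   8   0
 32   4   8
 64  64 128

Answer: 128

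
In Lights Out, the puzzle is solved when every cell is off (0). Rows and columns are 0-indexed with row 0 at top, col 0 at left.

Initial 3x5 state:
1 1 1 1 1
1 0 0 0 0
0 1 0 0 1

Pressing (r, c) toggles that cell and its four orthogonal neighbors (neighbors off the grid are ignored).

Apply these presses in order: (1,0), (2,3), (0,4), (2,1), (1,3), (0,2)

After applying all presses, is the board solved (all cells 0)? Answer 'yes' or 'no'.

After press 1 at (1,0):
0 1 1 1 1
0 1 0 0 0
1 1 0 0 1

After press 2 at (2,3):
0 1 1 1 1
0 1 0 1 0
1 1 1 1 0

After press 3 at (0,4):
0 1 1 0 0
0 1 0 1 1
1 1 1 1 0

After press 4 at (2,1):
0 1 1 0 0
0 0 0 1 1
0 0 0 1 0

After press 5 at (1,3):
0 1 1 1 0
0 0 1 0 0
0 0 0 0 0

After press 6 at (0,2):
0 0 0 0 0
0 0 0 0 0
0 0 0 0 0

Lights still on: 0

Answer: yes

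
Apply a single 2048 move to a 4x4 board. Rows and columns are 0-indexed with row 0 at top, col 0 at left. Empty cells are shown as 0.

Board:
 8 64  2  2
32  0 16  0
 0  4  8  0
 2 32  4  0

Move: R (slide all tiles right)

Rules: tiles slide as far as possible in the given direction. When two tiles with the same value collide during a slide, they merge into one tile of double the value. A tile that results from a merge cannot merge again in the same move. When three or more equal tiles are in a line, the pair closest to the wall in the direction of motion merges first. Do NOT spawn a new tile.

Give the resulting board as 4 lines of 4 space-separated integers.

Answer:  0  8 64  4
 0  0 32 16
 0  0  4  8
 0  2 32  4

Derivation:
Slide right:
row 0: [8, 64, 2, 2] -> [0, 8, 64, 4]
row 1: [32, 0, 16, 0] -> [0, 0, 32, 16]
row 2: [0, 4, 8, 0] -> [0, 0, 4, 8]
row 3: [2, 32, 4, 0] -> [0, 2, 32, 4]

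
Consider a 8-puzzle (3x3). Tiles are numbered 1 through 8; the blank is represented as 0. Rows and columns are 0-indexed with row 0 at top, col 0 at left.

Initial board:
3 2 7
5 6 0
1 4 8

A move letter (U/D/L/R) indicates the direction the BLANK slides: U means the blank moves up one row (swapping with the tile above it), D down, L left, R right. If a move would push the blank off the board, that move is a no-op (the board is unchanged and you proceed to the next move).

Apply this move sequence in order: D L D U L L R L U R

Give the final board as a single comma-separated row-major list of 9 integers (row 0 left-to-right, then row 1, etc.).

Answer: 2, 0, 7, 3, 5, 8, 1, 6, 4

Derivation:
After move 1 (D):
3 2 7
5 6 8
1 4 0

After move 2 (L):
3 2 7
5 6 8
1 0 4

After move 3 (D):
3 2 7
5 6 8
1 0 4

After move 4 (U):
3 2 7
5 0 8
1 6 4

After move 5 (L):
3 2 7
0 5 8
1 6 4

After move 6 (L):
3 2 7
0 5 8
1 6 4

After move 7 (R):
3 2 7
5 0 8
1 6 4

After move 8 (L):
3 2 7
0 5 8
1 6 4

After move 9 (U):
0 2 7
3 5 8
1 6 4

After move 10 (R):
2 0 7
3 5 8
1 6 4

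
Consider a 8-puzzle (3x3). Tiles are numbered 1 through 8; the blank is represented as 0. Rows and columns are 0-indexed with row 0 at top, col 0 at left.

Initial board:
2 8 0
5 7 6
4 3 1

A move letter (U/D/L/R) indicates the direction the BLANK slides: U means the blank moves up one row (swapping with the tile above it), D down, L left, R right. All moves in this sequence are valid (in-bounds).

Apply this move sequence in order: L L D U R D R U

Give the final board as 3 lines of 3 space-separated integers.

After move 1 (L):
2 0 8
5 7 6
4 3 1

After move 2 (L):
0 2 8
5 7 6
4 3 1

After move 3 (D):
5 2 8
0 7 6
4 3 1

After move 4 (U):
0 2 8
5 7 6
4 3 1

After move 5 (R):
2 0 8
5 7 6
4 3 1

After move 6 (D):
2 7 8
5 0 6
4 3 1

After move 7 (R):
2 7 8
5 6 0
4 3 1

After move 8 (U):
2 7 0
5 6 8
4 3 1

Answer: 2 7 0
5 6 8
4 3 1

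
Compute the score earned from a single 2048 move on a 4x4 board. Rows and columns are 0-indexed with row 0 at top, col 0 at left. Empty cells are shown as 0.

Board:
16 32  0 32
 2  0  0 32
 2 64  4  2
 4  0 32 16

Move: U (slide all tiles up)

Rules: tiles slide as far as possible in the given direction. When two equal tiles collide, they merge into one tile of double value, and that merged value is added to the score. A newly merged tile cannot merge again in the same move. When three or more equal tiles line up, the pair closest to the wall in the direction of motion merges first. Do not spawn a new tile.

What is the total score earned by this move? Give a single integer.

Slide up:
col 0: [16, 2, 2, 4] -> [16, 4, 4, 0]  score +4 (running 4)
col 1: [32, 0, 64, 0] -> [32, 64, 0, 0]  score +0 (running 4)
col 2: [0, 0, 4, 32] -> [4, 32, 0, 0]  score +0 (running 4)
col 3: [32, 32, 2, 16] -> [64, 2, 16, 0]  score +64 (running 68)
Board after move:
16 32  4 64
 4 64 32  2
 4  0  0 16
 0  0  0  0

Answer: 68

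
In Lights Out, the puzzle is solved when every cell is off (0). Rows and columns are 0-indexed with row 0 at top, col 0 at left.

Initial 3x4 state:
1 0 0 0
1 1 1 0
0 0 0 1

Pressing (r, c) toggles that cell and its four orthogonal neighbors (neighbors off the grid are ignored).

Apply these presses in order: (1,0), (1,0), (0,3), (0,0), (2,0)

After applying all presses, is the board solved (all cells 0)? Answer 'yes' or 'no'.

Answer: no

Derivation:
After press 1 at (1,0):
0 0 0 0
0 0 1 0
1 0 0 1

After press 2 at (1,0):
1 0 0 0
1 1 1 0
0 0 0 1

After press 3 at (0,3):
1 0 1 1
1 1 1 1
0 0 0 1

After press 4 at (0,0):
0 1 1 1
0 1 1 1
0 0 0 1

After press 5 at (2,0):
0 1 1 1
1 1 1 1
1 1 0 1

Lights still on: 10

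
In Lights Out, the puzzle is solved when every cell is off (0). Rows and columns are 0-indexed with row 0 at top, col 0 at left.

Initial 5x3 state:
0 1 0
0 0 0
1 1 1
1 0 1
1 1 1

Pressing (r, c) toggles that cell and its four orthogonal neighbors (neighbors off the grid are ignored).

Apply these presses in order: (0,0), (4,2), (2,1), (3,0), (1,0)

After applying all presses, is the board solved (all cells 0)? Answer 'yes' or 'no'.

Answer: yes

Derivation:
After press 1 at (0,0):
1 0 0
1 0 0
1 1 1
1 0 1
1 1 1

After press 2 at (4,2):
1 0 0
1 0 0
1 1 1
1 0 0
1 0 0

After press 3 at (2,1):
1 0 0
1 1 0
0 0 0
1 1 0
1 0 0

After press 4 at (3,0):
1 0 0
1 1 0
1 0 0
0 0 0
0 0 0

After press 5 at (1,0):
0 0 0
0 0 0
0 0 0
0 0 0
0 0 0

Lights still on: 0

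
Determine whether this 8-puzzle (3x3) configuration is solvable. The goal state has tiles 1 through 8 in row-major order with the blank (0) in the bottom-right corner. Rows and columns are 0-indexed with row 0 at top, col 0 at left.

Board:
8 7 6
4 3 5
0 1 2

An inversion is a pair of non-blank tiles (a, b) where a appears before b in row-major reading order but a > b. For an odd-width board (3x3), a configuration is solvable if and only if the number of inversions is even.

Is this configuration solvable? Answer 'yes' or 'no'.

Answer: no

Derivation:
Inversions (pairs i<j in row-major order where tile[i] > tile[j] > 0): 25
25 is odd, so the puzzle is not solvable.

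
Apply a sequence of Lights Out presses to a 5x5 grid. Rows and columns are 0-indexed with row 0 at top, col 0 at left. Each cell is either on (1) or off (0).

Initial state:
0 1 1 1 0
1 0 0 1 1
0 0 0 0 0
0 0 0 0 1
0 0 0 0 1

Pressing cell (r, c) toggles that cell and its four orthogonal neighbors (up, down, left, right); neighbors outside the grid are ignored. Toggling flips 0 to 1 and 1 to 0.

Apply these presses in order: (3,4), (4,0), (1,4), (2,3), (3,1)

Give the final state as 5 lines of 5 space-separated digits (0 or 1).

After press 1 at (3,4):
0 1 1 1 0
1 0 0 1 1
0 0 0 0 1
0 0 0 1 0
0 0 0 0 0

After press 2 at (4,0):
0 1 1 1 0
1 0 0 1 1
0 0 0 0 1
1 0 0 1 0
1 1 0 0 0

After press 3 at (1,4):
0 1 1 1 1
1 0 0 0 0
0 0 0 0 0
1 0 0 1 0
1 1 0 0 0

After press 4 at (2,3):
0 1 1 1 1
1 0 0 1 0
0 0 1 1 1
1 0 0 0 0
1 1 0 0 0

After press 5 at (3,1):
0 1 1 1 1
1 0 0 1 0
0 1 1 1 1
0 1 1 0 0
1 0 0 0 0

Answer: 0 1 1 1 1
1 0 0 1 0
0 1 1 1 1
0 1 1 0 0
1 0 0 0 0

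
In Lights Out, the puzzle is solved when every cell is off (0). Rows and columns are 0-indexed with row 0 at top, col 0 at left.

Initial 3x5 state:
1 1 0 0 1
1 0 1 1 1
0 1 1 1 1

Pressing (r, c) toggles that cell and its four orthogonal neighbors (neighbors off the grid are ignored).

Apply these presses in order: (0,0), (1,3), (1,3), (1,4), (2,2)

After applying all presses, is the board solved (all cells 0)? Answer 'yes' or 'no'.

After press 1 at (0,0):
0 0 0 0 1
0 0 1 1 1
0 1 1 1 1

After press 2 at (1,3):
0 0 0 1 1
0 0 0 0 0
0 1 1 0 1

After press 3 at (1,3):
0 0 0 0 1
0 0 1 1 1
0 1 1 1 1

After press 4 at (1,4):
0 0 0 0 0
0 0 1 0 0
0 1 1 1 0

After press 5 at (2,2):
0 0 0 0 0
0 0 0 0 0
0 0 0 0 0

Lights still on: 0

Answer: yes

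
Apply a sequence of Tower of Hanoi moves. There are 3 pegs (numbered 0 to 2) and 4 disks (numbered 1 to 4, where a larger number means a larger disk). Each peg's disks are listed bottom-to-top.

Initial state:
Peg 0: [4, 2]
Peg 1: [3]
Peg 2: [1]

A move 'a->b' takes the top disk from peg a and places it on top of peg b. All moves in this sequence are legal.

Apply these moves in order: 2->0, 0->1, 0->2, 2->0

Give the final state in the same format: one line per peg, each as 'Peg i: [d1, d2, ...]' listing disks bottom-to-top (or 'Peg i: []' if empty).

After move 1 (2->0):
Peg 0: [4, 2, 1]
Peg 1: [3]
Peg 2: []

After move 2 (0->1):
Peg 0: [4, 2]
Peg 1: [3, 1]
Peg 2: []

After move 3 (0->2):
Peg 0: [4]
Peg 1: [3, 1]
Peg 2: [2]

After move 4 (2->0):
Peg 0: [4, 2]
Peg 1: [3, 1]
Peg 2: []

Answer: Peg 0: [4, 2]
Peg 1: [3, 1]
Peg 2: []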